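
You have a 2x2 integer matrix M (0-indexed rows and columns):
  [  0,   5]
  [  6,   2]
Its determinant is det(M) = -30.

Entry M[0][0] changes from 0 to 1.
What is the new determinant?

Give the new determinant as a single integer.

det is linear in row 0: changing M[0][0] by delta changes det by delta * cofactor(0,0).
Cofactor C_00 = (-1)^(0+0) * minor(0,0) = 2
Entry delta = 1 - 0 = 1
Det delta = 1 * 2 = 2
New det = -30 + 2 = -28

Answer: -28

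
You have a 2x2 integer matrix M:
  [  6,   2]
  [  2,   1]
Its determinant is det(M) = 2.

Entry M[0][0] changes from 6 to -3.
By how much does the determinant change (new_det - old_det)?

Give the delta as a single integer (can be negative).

Answer: -9

Derivation:
Cofactor C_00 = 1
Entry delta = -3 - 6 = -9
Det delta = entry_delta * cofactor = -9 * 1 = -9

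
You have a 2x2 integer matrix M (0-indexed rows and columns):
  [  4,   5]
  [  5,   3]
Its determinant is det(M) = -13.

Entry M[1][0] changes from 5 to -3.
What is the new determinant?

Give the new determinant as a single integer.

det is linear in row 1: changing M[1][0] by delta changes det by delta * cofactor(1,0).
Cofactor C_10 = (-1)^(1+0) * minor(1,0) = -5
Entry delta = -3 - 5 = -8
Det delta = -8 * -5 = 40
New det = -13 + 40 = 27

Answer: 27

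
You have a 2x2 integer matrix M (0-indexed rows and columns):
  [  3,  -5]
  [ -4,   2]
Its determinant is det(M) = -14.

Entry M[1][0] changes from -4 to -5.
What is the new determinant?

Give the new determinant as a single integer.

det is linear in row 1: changing M[1][0] by delta changes det by delta * cofactor(1,0).
Cofactor C_10 = (-1)^(1+0) * minor(1,0) = 5
Entry delta = -5 - -4 = -1
Det delta = -1 * 5 = -5
New det = -14 + -5 = -19

Answer: -19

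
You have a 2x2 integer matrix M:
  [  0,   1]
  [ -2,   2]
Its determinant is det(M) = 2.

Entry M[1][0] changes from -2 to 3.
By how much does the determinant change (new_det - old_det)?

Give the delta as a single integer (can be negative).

Answer: -5

Derivation:
Cofactor C_10 = -1
Entry delta = 3 - -2 = 5
Det delta = entry_delta * cofactor = 5 * -1 = -5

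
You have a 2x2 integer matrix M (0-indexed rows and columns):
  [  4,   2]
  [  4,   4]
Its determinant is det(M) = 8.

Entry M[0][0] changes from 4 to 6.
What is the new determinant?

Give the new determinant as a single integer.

det is linear in row 0: changing M[0][0] by delta changes det by delta * cofactor(0,0).
Cofactor C_00 = (-1)^(0+0) * minor(0,0) = 4
Entry delta = 6 - 4 = 2
Det delta = 2 * 4 = 8
New det = 8 + 8 = 16

Answer: 16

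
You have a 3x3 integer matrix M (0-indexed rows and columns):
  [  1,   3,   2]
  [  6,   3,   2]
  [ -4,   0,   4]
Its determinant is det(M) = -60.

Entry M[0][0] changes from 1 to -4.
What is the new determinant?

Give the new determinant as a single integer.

det is linear in row 0: changing M[0][0] by delta changes det by delta * cofactor(0,0).
Cofactor C_00 = (-1)^(0+0) * minor(0,0) = 12
Entry delta = -4 - 1 = -5
Det delta = -5 * 12 = -60
New det = -60 + -60 = -120

Answer: -120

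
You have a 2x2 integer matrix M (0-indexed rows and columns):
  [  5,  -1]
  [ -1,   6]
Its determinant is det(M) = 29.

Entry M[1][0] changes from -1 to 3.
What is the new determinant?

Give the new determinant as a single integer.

det is linear in row 1: changing M[1][0] by delta changes det by delta * cofactor(1,0).
Cofactor C_10 = (-1)^(1+0) * minor(1,0) = 1
Entry delta = 3 - -1 = 4
Det delta = 4 * 1 = 4
New det = 29 + 4 = 33

Answer: 33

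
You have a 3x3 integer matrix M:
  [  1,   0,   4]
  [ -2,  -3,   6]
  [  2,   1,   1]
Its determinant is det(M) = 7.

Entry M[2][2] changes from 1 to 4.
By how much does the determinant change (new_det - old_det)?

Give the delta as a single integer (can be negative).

Cofactor C_22 = -3
Entry delta = 4 - 1 = 3
Det delta = entry_delta * cofactor = 3 * -3 = -9

Answer: -9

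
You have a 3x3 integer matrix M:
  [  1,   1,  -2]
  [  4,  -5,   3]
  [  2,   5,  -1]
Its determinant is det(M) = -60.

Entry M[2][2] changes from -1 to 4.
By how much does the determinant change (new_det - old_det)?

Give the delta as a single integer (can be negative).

Answer: -45

Derivation:
Cofactor C_22 = -9
Entry delta = 4 - -1 = 5
Det delta = entry_delta * cofactor = 5 * -9 = -45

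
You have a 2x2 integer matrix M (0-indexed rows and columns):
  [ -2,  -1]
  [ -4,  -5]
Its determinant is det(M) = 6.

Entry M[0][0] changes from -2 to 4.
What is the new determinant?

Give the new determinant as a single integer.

det is linear in row 0: changing M[0][0] by delta changes det by delta * cofactor(0,0).
Cofactor C_00 = (-1)^(0+0) * minor(0,0) = -5
Entry delta = 4 - -2 = 6
Det delta = 6 * -5 = -30
New det = 6 + -30 = -24

Answer: -24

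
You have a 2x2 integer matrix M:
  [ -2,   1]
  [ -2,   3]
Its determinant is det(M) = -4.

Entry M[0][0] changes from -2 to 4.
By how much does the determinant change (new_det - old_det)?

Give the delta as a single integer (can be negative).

Answer: 18

Derivation:
Cofactor C_00 = 3
Entry delta = 4 - -2 = 6
Det delta = entry_delta * cofactor = 6 * 3 = 18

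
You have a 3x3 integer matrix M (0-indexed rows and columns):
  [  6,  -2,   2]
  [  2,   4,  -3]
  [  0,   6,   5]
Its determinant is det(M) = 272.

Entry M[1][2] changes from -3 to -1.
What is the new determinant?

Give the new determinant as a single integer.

Answer: 200

Derivation:
det is linear in row 1: changing M[1][2] by delta changes det by delta * cofactor(1,2).
Cofactor C_12 = (-1)^(1+2) * minor(1,2) = -36
Entry delta = -1 - -3 = 2
Det delta = 2 * -36 = -72
New det = 272 + -72 = 200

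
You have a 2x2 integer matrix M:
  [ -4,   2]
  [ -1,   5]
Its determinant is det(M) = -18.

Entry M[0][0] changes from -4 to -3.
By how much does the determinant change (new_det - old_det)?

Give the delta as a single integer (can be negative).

Cofactor C_00 = 5
Entry delta = -3 - -4 = 1
Det delta = entry_delta * cofactor = 1 * 5 = 5

Answer: 5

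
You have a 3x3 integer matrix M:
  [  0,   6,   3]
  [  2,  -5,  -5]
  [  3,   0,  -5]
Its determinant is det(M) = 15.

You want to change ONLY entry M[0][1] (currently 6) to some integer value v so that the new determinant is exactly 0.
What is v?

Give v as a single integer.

Answer: 9

Derivation:
det is linear in entry M[0][1]: det = old_det + (v - 6) * C_01
Cofactor C_01 = -5
Want det = 0: 15 + (v - 6) * -5 = 0
  (v - 6) = -15 / -5 = 3
  v = 6 + (3) = 9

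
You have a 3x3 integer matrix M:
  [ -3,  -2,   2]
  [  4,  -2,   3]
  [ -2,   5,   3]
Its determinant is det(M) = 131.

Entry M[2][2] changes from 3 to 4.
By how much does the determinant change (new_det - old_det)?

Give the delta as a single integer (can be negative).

Answer: 14

Derivation:
Cofactor C_22 = 14
Entry delta = 4 - 3 = 1
Det delta = entry_delta * cofactor = 1 * 14 = 14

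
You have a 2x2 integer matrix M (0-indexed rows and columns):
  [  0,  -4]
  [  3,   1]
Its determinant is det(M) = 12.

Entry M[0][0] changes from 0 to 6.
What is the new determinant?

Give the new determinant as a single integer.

Answer: 18

Derivation:
det is linear in row 0: changing M[0][0] by delta changes det by delta * cofactor(0,0).
Cofactor C_00 = (-1)^(0+0) * minor(0,0) = 1
Entry delta = 6 - 0 = 6
Det delta = 6 * 1 = 6
New det = 12 + 6 = 18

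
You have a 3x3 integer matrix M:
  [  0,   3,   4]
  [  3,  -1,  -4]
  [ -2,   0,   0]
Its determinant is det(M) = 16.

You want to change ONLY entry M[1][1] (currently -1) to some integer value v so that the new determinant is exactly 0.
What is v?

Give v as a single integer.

det is linear in entry M[1][1]: det = old_det + (v - -1) * C_11
Cofactor C_11 = 8
Want det = 0: 16 + (v - -1) * 8 = 0
  (v - -1) = -16 / 8 = -2
  v = -1 + (-2) = -3

Answer: -3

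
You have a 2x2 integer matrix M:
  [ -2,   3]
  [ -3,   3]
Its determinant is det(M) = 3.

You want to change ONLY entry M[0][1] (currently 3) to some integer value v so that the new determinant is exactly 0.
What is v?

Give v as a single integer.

det is linear in entry M[0][1]: det = old_det + (v - 3) * C_01
Cofactor C_01 = 3
Want det = 0: 3 + (v - 3) * 3 = 0
  (v - 3) = -3 / 3 = -1
  v = 3 + (-1) = 2

Answer: 2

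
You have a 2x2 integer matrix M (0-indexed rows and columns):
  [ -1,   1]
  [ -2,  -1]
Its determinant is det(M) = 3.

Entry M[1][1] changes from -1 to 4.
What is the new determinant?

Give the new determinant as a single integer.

Answer: -2

Derivation:
det is linear in row 1: changing M[1][1] by delta changes det by delta * cofactor(1,1).
Cofactor C_11 = (-1)^(1+1) * minor(1,1) = -1
Entry delta = 4 - -1 = 5
Det delta = 5 * -1 = -5
New det = 3 + -5 = -2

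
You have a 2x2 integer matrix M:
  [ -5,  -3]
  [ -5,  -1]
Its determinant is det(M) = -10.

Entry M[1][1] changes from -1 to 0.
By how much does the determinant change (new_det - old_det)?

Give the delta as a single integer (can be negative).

Answer: -5

Derivation:
Cofactor C_11 = -5
Entry delta = 0 - -1 = 1
Det delta = entry_delta * cofactor = 1 * -5 = -5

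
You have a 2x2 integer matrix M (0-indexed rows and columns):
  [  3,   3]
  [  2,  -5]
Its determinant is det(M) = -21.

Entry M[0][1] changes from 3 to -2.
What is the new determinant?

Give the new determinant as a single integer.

det is linear in row 0: changing M[0][1] by delta changes det by delta * cofactor(0,1).
Cofactor C_01 = (-1)^(0+1) * minor(0,1) = -2
Entry delta = -2 - 3 = -5
Det delta = -5 * -2 = 10
New det = -21 + 10 = -11

Answer: -11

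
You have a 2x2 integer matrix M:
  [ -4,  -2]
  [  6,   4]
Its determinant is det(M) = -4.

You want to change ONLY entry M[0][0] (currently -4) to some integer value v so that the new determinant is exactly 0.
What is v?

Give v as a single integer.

det is linear in entry M[0][0]: det = old_det + (v - -4) * C_00
Cofactor C_00 = 4
Want det = 0: -4 + (v - -4) * 4 = 0
  (v - -4) = 4 / 4 = 1
  v = -4 + (1) = -3

Answer: -3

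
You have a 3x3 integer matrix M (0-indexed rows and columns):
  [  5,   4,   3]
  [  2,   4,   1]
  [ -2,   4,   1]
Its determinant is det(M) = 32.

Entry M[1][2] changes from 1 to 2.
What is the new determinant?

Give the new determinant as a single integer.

Answer: 4

Derivation:
det is linear in row 1: changing M[1][2] by delta changes det by delta * cofactor(1,2).
Cofactor C_12 = (-1)^(1+2) * minor(1,2) = -28
Entry delta = 2 - 1 = 1
Det delta = 1 * -28 = -28
New det = 32 + -28 = 4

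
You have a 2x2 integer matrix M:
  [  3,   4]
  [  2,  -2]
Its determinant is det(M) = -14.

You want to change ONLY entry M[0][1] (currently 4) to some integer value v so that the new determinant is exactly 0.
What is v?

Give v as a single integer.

Answer: -3

Derivation:
det is linear in entry M[0][1]: det = old_det + (v - 4) * C_01
Cofactor C_01 = -2
Want det = 0: -14 + (v - 4) * -2 = 0
  (v - 4) = 14 / -2 = -7
  v = 4 + (-7) = -3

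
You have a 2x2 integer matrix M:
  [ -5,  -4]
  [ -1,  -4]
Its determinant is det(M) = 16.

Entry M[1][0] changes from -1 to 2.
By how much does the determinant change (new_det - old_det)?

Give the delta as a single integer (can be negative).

Answer: 12

Derivation:
Cofactor C_10 = 4
Entry delta = 2 - -1 = 3
Det delta = entry_delta * cofactor = 3 * 4 = 12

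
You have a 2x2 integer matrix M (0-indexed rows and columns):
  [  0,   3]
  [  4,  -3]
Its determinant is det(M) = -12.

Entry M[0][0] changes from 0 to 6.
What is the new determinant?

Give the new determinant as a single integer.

det is linear in row 0: changing M[0][0] by delta changes det by delta * cofactor(0,0).
Cofactor C_00 = (-1)^(0+0) * minor(0,0) = -3
Entry delta = 6 - 0 = 6
Det delta = 6 * -3 = -18
New det = -12 + -18 = -30

Answer: -30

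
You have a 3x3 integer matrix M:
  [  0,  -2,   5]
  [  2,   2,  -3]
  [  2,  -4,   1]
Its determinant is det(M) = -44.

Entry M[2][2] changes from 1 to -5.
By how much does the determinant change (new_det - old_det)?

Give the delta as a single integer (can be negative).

Answer: -24

Derivation:
Cofactor C_22 = 4
Entry delta = -5 - 1 = -6
Det delta = entry_delta * cofactor = -6 * 4 = -24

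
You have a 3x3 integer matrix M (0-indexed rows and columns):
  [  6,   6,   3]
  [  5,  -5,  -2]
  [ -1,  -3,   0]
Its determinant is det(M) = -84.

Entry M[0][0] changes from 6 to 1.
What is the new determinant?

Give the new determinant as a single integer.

det is linear in row 0: changing M[0][0] by delta changes det by delta * cofactor(0,0).
Cofactor C_00 = (-1)^(0+0) * minor(0,0) = -6
Entry delta = 1 - 6 = -5
Det delta = -5 * -6 = 30
New det = -84 + 30 = -54

Answer: -54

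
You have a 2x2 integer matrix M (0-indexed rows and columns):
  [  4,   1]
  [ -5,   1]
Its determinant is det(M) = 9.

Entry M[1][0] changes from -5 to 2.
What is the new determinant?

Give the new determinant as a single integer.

det is linear in row 1: changing M[1][0] by delta changes det by delta * cofactor(1,0).
Cofactor C_10 = (-1)^(1+0) * minor(1,0) = -1
Entry delta = 2 - -5 = 7
Det delta = 7 * -1 = -7
New det = 9 + -7 = 2

Answer: 2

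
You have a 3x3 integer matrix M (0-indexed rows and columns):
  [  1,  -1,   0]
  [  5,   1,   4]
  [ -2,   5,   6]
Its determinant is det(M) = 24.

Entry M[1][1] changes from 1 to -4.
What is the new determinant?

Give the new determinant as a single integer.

det is linear in row 1: changing M[1][1] by delta changes det by delta * cofactor(1,1).
Cofactor C_11 = (-1)^(1+1) * minor(1,1) = 6
Entry delta = -4 - 1 = -5
Det delta = -5 * 6 = -30
New det = 24 + -30 = -6

Answer: -6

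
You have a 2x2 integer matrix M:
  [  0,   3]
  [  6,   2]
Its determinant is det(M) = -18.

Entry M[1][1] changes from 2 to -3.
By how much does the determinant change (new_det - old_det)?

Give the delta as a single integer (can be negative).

Cofactor C_11 = 0
Entry delta = -3 - 2 = -5
Det delta = entry_delta * cofactor = -5 * 0 = 0

Answer: 0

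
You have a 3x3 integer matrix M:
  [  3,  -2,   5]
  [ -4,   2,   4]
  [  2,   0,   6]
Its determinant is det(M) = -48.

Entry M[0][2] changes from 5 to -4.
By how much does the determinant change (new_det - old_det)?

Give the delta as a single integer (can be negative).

Cofactor C_02 = -4
Entry delta = -4 - 5 = -9
Det delta = entry_delta * cofactor = -9 * -4 = 36

Answer: 36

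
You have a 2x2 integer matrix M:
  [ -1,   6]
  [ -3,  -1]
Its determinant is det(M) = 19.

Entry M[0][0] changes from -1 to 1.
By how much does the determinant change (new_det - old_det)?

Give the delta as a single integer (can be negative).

Answer: -2

Derivation:
Cofactor C_00 = -1
Entry delta = 1 - -1 = 2
Det delta = entry_delta * cofactor = 2 * -1 = -2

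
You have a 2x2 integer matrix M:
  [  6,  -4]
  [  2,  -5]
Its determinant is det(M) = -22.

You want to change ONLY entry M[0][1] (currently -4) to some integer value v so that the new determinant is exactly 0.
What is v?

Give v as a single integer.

Answer: -15

Derivation:
det is linear in entry M[0][1]: det = old_det + (v - -4) * C_01
Cofactor C_01 = -2
Want det = 0: -22 + (v - -4) * -2 = 0
  (v - -4) = 22 / -2 = -11
  v = -4 + (-11) = -15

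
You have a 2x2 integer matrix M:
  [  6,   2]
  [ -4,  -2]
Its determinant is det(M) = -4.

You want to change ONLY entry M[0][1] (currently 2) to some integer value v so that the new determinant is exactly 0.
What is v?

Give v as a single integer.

det is linear in entry M[0][1]: det = old_det + (v - 2) * C_01
Cofactor C_01 = 4
Want det = 0: -4 + (v - 2) * 4 = 0
  (v - 2) = 4 / 4 = 1
  v = 2 + (1) = 3

Answer: 3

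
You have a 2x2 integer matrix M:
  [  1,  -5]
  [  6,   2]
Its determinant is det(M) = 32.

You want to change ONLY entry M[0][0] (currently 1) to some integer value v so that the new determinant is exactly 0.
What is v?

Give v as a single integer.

Answer: -15

Derivation:
det is linear in entry M[0][0]: det = old_det + (v - 1) * C_00
Cofactor C_00 = 2
Want det = 0: 32 + (v - 1) * 2 = 0
  (v - 1) = -32 / 2 = -16
  v = 1 + (-16) = -15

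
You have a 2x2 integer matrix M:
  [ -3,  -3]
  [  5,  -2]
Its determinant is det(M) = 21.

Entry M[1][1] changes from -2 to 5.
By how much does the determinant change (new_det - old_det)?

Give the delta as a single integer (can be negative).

Cofactor C_11 = -3
Entry delta = 5 - -2 = 7
Det delta = entry_delta * cofactor = 7 * -3 = -21

Answer: -21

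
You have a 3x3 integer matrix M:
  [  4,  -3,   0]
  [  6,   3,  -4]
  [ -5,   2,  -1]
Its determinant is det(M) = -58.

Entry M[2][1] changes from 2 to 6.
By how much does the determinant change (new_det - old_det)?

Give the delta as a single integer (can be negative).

Cofactor C_21 = 16
Entry delta = 6 - 2 = 4
Det delta = entry_delta * cofactor = 4 * 16 = 64

Answer: 64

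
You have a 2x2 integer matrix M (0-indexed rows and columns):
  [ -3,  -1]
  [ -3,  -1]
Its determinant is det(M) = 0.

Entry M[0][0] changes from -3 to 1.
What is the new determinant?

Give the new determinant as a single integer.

Answer: -4

Derivation:
det is linear in row 0: changing M[0][0] by delta changes det by delta * cofactor(0,0).
Cofactor C_00 = (-1)^(0+0) * minor(0,0) = -1
Entry delta = 1 - -3 = 4
Det delta = 4 * -1 = -4
New det = 0 + -4 = -4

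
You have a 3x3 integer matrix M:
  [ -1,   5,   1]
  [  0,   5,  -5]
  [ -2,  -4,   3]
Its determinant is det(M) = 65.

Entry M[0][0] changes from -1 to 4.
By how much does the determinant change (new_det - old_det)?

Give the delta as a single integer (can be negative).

Cofactor C_00 = -5
Entry delta = 4 - -1 = 5
Det delta = entry_delta * cofactor = 5 * -5 = -25

Answer: -25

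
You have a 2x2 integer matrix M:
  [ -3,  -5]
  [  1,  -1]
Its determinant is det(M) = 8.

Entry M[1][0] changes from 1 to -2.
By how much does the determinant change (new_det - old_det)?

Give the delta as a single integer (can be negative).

Cofactor C_10 = 5
Entry delta = -2 - 1 = -3
Det delta = entry_delta * cofactor = -3 * 5 = -15

Answer: -15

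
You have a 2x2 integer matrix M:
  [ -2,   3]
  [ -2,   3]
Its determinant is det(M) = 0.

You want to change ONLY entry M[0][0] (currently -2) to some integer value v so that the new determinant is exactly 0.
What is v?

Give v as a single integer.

Answer: -2

Derivation:
det is linear in entry M[0][0]: det = old_det + (v - -2) * C_00
Cofactor C_00 = 3
Want det = 0: 0 + (v - -2) * 3 = 0
  (v - -2) = 0 / 3 = 0
  v = -2 + (0) = -2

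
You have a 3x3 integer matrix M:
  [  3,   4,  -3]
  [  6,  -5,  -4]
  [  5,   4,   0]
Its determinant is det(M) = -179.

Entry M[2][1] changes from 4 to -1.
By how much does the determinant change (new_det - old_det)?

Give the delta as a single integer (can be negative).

Answer: 30

Derivation:
Cofactor C_21 = -6
Entry delta = -1 - 4 = -5
Det delta = entry_delta * cofactor = -5 * -6 = 30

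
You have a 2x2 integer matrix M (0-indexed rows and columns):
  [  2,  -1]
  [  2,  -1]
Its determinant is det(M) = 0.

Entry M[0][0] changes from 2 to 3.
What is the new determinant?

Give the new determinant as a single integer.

det is linear in row 0: changing M[0][0] by delta changes det by delta * cofactor(0,0).
Cofactor C_00 = (-1)^(0+0) * minor(0,0) = -1
Entry delta = 3 - 2 = 1
Det delta = 1 * -1 = -1
New det = 0 + -1 = -1

Answer: -1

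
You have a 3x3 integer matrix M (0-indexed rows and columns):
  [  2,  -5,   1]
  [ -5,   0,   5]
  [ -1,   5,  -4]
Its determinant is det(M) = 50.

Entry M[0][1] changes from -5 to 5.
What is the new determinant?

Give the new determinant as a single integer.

det is linear in row 0: changing M[0][1] by delta changes det by delta * cofactor(0,1).
Cofactor C_01 = (-1)^(0+1) * minor(0,1) = -25
Entry delta = 5 - -5 = 10
Det delta = 10 * -25 = -250
New det = 50 + -250 = -200

Answer: -200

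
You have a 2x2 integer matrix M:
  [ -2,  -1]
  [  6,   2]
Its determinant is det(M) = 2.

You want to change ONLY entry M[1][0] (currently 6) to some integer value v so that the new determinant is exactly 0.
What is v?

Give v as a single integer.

Answer: 4

Derivation:
det is linear in entry M[1][0]: det = old_det + (v - 6) * C_10
Cofactor C_10 = 1
Want det = 0: 2 + (v - 6) * 1 = 0
  (v - 6) = -2 / 1 = -2
  v = 6 + (-2) = 4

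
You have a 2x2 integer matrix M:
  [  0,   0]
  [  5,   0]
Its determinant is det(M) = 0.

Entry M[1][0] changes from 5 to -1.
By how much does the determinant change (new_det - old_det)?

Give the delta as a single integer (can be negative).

Answer: 0

Derivation:
Cofactor C_10 = 0
Entry delta = -1 - 5 = -6
Det delta = entry_delta * cofactor = -6 * 0 = 0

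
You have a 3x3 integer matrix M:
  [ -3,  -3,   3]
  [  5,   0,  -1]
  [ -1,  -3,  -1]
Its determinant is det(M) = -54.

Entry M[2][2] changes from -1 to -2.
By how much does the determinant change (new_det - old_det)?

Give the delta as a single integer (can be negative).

Cofactor C_22 = 15
Entry delta = -2 - -1 = -1
Det delta = entry_delta * cofactor = -1 * 15 = -15

Answer: -15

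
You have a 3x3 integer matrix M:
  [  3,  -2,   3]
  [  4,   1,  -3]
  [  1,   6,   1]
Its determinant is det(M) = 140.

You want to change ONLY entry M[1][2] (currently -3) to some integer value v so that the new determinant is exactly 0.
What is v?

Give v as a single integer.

det is linear in entry M[1][2]: det = old_det + (v - -3) * C_12
Cofactor C_12 = -20
Want det = 0: 140 + (v - -3) * -20 = 0
  (v - -3) = -140 / -20 = 7
  v = -3 + (7) = 4

Answer: 4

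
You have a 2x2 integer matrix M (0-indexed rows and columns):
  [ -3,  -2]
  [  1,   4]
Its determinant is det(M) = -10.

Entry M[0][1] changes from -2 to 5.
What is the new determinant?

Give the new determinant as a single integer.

Answer: -17

Derivation:
det is linear in row 0: changing M[0][1] by delta changes det by delta * cofactor(0,1).
Cofactor C_01 = (-1)^(0+1) * minor(0,1) = -1
Entry delta = 5 - -2 = 7
Det delta = 7 * -1 = -7
New det = -10 + -7 = -17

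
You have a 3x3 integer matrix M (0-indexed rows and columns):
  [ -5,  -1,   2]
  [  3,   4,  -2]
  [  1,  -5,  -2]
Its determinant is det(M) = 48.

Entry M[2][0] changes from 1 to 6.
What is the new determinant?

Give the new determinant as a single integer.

det is linear in row 2: changing M[2][0] by delta changes det by delta * cofactor(2,0).
Cofactor C_20 = (-1)^(2+0) * minor(2,0) = -6
Entry delta = 6 - 1 = 5
Det delta = 5 * -6 = -30
New det = 48 + -30 = 18

Answer: 18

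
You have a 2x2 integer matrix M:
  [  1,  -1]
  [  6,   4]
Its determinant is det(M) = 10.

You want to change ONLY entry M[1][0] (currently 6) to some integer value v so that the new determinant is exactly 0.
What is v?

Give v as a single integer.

Answer: -4

Derivation:
det is linear in entry M[1][0]: det = old_det + (v - 6) * C_10
Cofactor C_10 = 1
Want det = 0: 10 + (v - 6) * 1 = 0
  (v - 6) = -10 / 1 = -10
  v = 6 + (-10) = -4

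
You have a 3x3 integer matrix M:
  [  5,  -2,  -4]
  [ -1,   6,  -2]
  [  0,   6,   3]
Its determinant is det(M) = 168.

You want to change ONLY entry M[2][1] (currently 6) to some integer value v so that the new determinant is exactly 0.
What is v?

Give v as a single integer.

det is linear in entry M[2][1]: det = old_det + (v - 6) * C_21
Cofactor C_21 = 14
Want det = 0: 168 + (v - 6) * 14 = 0
  (v - 6) = -168 / 14 = -12
  v = 6 + (-12) = -6

Answer: -6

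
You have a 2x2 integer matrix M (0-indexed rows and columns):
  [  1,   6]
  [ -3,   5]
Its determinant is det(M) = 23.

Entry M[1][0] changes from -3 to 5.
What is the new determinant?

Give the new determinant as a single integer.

Answer: -25

Derivation:
det is linear in row 1: changing M[1][0] by delta changes det by delta * cofactor(1,0).
Cofactor C_10 = (-1)^(1+0) * minor(1,0) = -6
Entry delta = 5 - -3 = 8
Det delta = 8 * -6 = -48
New det = 23 + -48 = -25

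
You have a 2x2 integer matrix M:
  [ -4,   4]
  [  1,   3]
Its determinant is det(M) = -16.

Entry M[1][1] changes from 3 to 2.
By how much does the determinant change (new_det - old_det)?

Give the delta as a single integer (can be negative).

Answer: 4

Derivation:
Cofactor C_11 = -4
Entry delta = 2 - 3 = -1
Det delta = entry_delta * cofactor = -1 * -4 = 4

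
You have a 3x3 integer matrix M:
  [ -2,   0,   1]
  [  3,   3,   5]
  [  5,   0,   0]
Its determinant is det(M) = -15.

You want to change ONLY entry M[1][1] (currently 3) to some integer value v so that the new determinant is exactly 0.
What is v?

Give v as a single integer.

Answer: 0

Derivation:
det is linear in entry M[1][1]: det = old_det + (v - 3) * C_11
Cofactor C_11 = -5
Want det = 0: -15 + (v - 3) * -5 = 0
  (v - 3) = 15 / -5 = -3
  v = 3 + (-3) = 0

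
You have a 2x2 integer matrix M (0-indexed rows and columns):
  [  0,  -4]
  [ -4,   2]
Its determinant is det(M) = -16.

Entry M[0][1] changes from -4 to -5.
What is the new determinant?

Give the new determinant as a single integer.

Answer: -20

Derivation:
det is linear in row 0: changing M[0][1] by delta changes det by delta * cofactor(0,1).
Cofactor C_01 = (-1)^(0+1) * minor(0,1) = 4
Entry delta = -5 - -4 = -1
Det delta = -1 * 4 = -4
New det = -16 + -4 = -20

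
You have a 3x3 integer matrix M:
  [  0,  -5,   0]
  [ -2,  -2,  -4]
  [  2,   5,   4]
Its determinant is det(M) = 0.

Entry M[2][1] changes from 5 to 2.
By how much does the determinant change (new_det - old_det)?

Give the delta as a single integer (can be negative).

Cofactor C_21 = 0
Entry delta = 2 - 5 = -3
Det delta = entry_delta * cofactor = -3 * 0 = 0

Answer: 0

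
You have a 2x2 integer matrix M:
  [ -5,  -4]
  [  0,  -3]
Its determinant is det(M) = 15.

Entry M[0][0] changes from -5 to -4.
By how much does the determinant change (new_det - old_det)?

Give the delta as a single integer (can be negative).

Answer: -3

Derivation:
Cofactor C_00 = -3
Entry delta = -4 - -5 = 1
Det delta = entry_delta * cofactor = 1 * -3 = -3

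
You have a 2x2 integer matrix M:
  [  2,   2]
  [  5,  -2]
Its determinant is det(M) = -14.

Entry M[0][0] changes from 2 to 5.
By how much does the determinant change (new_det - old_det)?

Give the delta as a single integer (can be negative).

Cofactor C_00 = -2
Entry delta = 5 - 2 = 3
Det delta = entry_delta * cofactor = 3 * -2 = -6

Answer: -6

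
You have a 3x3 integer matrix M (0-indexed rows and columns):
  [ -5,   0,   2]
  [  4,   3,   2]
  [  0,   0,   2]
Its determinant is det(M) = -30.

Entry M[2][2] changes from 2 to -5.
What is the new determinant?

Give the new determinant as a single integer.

Answer: 75

Derivation:
det is linear in row 2: changing M[2][2] by delta changes det by delta * cofactor(2,2).
Cofactor C_22 = (-1)^(2+2) * minor(2,2) = -15
Entry delta = -5 - 2 = -7
Det delta = -7 * -15 = 105
New det = -30 + 105 = 75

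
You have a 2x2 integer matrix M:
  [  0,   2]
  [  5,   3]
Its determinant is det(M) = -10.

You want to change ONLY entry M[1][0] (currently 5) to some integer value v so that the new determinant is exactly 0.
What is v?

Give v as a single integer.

det is linear in entry M[1][0]: det = old_det + (v - 5) * C_10
Cofactor C_10 = -2
Want det = 0: -10 + (v - 5) * -2 = 0
  (v - 5) = 10 / -2 = -5
  v = 5 + (-5) = 0

Answer: 0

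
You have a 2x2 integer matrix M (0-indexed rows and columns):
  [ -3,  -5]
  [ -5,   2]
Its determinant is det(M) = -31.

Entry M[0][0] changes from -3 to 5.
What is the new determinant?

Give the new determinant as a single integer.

det is linear in row 0: changing M[0][0] by delta changes det by delta * cofactor(0,0).
Cofactor C_00 = (-1)^(0+0) * minor(0,0) = 2
Entry delta = 5 - -3 = 8
Det delta = 8 * 2 = 16
New det = -31 + 16 = -15

Answer: -15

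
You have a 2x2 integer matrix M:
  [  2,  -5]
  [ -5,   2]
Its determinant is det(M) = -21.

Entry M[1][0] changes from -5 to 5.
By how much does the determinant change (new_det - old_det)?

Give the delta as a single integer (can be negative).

Answer: 50

Derivation:
Cofactor C_10 = 5
Entry delta = 5 - -5 = 10
Det delta = entry_delta * cofactor = 10 * 5 = 50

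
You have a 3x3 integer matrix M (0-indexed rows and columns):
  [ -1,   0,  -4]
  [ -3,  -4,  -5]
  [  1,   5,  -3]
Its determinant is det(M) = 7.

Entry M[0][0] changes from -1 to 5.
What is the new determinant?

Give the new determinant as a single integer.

Answer: 229

Derivation:
det is linear in row 0: changing M[0][0] by delta changes det by delta * cofactor(0,0).
Cofactor C_00 = (-1)^(0+0) * minor(0,0) = 37
Entry delta = 5 - -1 = 6
Det delta = 6 * 37 = 222
New det = 7 + 222 = 229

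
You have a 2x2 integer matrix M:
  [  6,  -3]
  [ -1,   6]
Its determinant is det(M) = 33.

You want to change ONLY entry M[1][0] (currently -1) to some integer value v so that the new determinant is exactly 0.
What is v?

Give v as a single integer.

Answer: -12

Derivation:
det is linear in entry M[1][0]: det = old_det + (v - -1) * C_10
Cofactor C_10 = 3
Want det = 0: 33 + (v - -1) * 3 = 0
  (v - -1) = -33 / 3 = -11
  v = -1 + (-11) = -12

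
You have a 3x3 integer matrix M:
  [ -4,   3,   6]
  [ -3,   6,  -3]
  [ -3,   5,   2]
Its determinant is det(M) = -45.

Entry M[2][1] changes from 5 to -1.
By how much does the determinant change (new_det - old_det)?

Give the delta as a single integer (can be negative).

Cofactor C_21 = -30
Entry delta = -1 - 5 = -6
Det delta = entry_delta * cofactor = -6 * -30 = 180

Answer: 180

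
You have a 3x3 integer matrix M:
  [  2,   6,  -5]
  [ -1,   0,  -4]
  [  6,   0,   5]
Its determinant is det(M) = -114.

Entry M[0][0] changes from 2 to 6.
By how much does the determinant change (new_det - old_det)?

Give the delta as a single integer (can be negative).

Cofactor C_00 = 0
Entry delta = 6 - 2 = 4
Det delta = entry_delta * cofactor = 4 * 0 = 0

Answer: 0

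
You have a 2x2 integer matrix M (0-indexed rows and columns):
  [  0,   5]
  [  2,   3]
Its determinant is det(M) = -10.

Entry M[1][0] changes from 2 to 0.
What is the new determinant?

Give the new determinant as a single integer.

det is linear in row 1: changing M[1][0] by delta changes det by delta * cofactor(1,0).
Cofactor C_10 = (-1)^(1+0) * minor(1,0) = -5
Entry delta = 0 - 2 = -2
Det delta = -2 * -5 = 10
New det = -10 + 10 = 0

Answer: 0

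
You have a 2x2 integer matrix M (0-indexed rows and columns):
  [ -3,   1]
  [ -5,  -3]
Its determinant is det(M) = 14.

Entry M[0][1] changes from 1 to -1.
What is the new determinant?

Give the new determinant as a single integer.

det is linear in row 0: changing M[0][1] by delta changes det by delta * cofactor(0,1).
Cofactor C_01 = (-1)^(0+1) * minor(0,1) = 5
Entry delta = -1 - 1 = -2
Det delta = -2 * 5 = -10
New det = 14 + -10 = 4

Answer: 4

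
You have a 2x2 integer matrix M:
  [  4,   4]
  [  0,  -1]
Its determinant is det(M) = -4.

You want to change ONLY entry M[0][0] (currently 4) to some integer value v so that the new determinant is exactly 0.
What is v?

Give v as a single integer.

det is linear in entry M[0][0]: det = old_det + (v - 4) * C_00
Cofactor C_00 = -1
Want det = 0: -4 + (v - 4) * -1 = 0
  (v - 4) = 4 / -1 = -4
  v = 4 + (-4) = 0

Answer: 0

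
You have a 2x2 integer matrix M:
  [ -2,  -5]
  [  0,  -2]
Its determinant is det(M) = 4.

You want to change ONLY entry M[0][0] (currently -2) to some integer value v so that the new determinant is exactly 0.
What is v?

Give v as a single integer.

det is linear in entry M[0][0]: det = old_det + (v - -2) * C_00
Cofactor C_00 = -2
Want det = 0: 4 + (v - -2) * -2 = 0
  (v - -2) = -4 / -2 = 2
  v = -2 + (2) = 0

Answer: 0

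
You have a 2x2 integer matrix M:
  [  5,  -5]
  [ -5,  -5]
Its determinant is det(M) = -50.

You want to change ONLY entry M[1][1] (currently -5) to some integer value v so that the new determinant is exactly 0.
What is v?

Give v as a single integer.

det is linear in entry M[1][1]: det = old_det + (v - -5) * C_11
Cofactor C_11 = 5
Want det = 0: -50 + (v - -5) * 5 = 0
  (v - -5) = 50 / 5 = 10
  v = -5 + (10) = 5

Answer: 5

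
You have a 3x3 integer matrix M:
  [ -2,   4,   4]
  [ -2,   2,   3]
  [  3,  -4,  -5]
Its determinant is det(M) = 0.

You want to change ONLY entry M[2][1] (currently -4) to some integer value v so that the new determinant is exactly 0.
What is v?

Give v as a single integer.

Answer: -4

Derivation:
det is linear in entry M[2][1]: det = old_det + (v - -4) * C_21
Cofactor C_21 = -2
Want det = 0: 0 + (v - -4) * -2 = 0
  (v - -4) = 0 / -2 = 0
  v = -4 + (0) = -4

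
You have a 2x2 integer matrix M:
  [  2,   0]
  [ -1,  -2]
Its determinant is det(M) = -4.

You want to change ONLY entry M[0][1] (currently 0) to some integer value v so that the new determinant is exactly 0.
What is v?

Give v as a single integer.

det is linear in entry M[0][1]: det = old_det + (v - 0) * C_01
Cofactor C_01 = 1
Want det = 0: -4 + (v - 0) * 1 = 0
  (v - 0) = 4 / 1 = 4
  v = 0 + (4) = 4

Answer: 4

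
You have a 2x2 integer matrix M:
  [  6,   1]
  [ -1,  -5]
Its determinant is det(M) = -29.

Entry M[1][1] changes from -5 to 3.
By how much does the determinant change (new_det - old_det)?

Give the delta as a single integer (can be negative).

Cofactor C_11 = 6
Entry delta = 3 - -5 = 8
Det delta = entry_delta * cofactor = 8 * 6 = 48

Answer: 48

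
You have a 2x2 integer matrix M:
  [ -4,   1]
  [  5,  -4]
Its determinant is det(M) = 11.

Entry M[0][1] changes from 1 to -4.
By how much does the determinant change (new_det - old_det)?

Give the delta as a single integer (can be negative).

Cofactor C_01 = -5
Entry delta = -4 - 1 = -5
Det delta = entry_delta * cofactor = -5 * -5 = 25

Answer: 25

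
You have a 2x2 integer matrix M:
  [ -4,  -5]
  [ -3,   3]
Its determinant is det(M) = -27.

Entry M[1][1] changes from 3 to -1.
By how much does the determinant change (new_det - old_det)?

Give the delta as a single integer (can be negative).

Cofactor C_11 = -4
Entry delta = -1 - 3 = -4
Det delta = entry_delta * cofactor = -4 * -4 = 16

Answer: 16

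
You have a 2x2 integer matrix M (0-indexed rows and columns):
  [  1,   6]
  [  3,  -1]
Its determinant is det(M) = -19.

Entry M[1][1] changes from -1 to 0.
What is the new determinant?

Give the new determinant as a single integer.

Answer: -18

Derivation:
det is linear in row 1: changing M[1][1] by delta changes det by delta * cofactor(1,1).
Cofactor C_11 = (-1)^(1+1) * minor(1,1) = 1
Entry delta = 0 - -1 = 1
Det delta = 1 * 1 = 1
New det = -19 + 1 = -18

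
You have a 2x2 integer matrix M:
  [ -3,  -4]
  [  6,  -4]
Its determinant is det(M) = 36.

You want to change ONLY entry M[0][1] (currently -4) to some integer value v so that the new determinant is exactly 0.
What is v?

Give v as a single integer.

Answer: 2

Derivation:
det is linear in entry M[0][1]: det = old_det + (v - -4) * C_01
Cofactor C_01 = -6
Want det = 0: 36 + (v - -4) * -6 = 0
  (v - -4) = -36 / -6 = 6
  v = -4 + (6) = 2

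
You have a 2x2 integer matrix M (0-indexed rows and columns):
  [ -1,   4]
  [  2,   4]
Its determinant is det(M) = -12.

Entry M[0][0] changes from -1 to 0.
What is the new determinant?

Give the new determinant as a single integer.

det is linear in row 0: changing M[0][0] by delta changes det by delta * cofactor(0,0).
Cofactor C_00 = (-1)^(0+0) * minor(0,0) = 4
Entry delta = 0 - -1 = 1
Det delta = 1 * 4 = 4
New det = -12 + 4 = -8

Answer: -8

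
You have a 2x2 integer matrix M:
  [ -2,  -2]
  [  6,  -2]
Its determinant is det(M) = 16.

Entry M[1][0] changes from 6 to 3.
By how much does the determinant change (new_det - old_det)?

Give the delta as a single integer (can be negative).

Answer: -6

Derivation:
Cofactor C_10 = 2
Entry delta = 3 - 6 = -3
Det delta = entry_delta * cofactor = -3 * 2 = -6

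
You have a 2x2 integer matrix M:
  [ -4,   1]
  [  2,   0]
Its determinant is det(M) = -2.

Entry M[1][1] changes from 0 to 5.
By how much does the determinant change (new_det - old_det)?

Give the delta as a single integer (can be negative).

Answer: -20

Derivation:
Cofactor C_11 = -4
Entry delta = 5 - 0 = 5
Det delta = entry_delta * cofactor = 5 * -4 = -20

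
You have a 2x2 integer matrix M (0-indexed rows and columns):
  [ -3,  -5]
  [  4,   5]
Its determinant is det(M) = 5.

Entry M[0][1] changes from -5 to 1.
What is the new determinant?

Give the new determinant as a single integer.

Answer: -19

Derivation:
det is linear in row 0: changing M[0][1] by delta changes det by delta * cofactor(0,1).
Cofactor C_01 = (-1)^(0+1) * minor(0,1) = -4
Entry delta = 1 - -5 = 6
Det delta = 6 * -4 = -24
New det = 5 + -24 = -19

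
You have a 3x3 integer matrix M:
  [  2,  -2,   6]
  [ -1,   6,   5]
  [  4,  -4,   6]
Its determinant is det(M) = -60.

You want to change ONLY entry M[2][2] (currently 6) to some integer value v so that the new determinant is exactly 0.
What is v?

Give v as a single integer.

Answer: 12

Derivation:
det is linear in entry M[2][2]: det = old_det + (v - 6) * C_22
Cofactor C_22 = 10
Want det = 0: -60 + (v - 6) * 10 = 0
  (v - 6) = 60 / 10 = 6
  v = 6 + (6) = 12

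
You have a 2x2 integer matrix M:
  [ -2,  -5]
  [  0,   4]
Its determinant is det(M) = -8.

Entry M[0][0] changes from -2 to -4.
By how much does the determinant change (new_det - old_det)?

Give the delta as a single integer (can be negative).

Answer: -8

Derivation:
Cofactor C_00 = 4
Entry delta = -4 - -2 = -2
Det delta = entry_delta * cofactor = -2 * 4 = -8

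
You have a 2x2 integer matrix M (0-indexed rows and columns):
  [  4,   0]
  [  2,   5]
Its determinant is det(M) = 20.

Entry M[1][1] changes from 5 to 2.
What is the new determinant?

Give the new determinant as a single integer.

det is linear in row 1: changing M[1][1] by delta changes det by delta * cofactor(1,1).
Cofactor C_11 = (-1)^(1+1) * minor(1,1) = 4
Entry delta = 2 - 5 = -3
Det delta = -3 * 4 = -12
New det = 20 + -12 = 8

Answer: 8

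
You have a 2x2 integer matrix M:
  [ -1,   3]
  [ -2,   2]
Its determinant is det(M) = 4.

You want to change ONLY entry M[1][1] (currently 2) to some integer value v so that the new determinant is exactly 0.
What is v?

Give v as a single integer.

det is linear in entry M[1][1]: det = old_det + (v - 2) * C_11
Cofactor C_11 = -1
Want det = 0: 4 + (v - 2) * -1 = 0
  (v - 2) = -4 / -1 = 4
  v = 2 + (4) = 6

Answer: 6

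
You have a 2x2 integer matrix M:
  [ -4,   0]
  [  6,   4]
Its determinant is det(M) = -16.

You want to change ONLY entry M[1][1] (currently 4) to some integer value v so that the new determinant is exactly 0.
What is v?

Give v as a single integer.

Answer: 0

Derivation:
det is linear in entry M[1][1]: det = old_det + (v - 4) * C_11
Cofactor C_11 = -4
Want det = 0: -16 + (v - 4) * -4 = 0
  (v - 4) = 16 / -4 = -4
  v = 4 + (-4) = 0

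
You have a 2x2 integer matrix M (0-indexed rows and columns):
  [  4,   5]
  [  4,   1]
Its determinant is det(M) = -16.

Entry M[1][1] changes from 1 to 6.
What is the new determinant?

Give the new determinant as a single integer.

Answer: 4

Derivation:
det is linear in row 1: changing M[1][1] by delta changes det by delta * cofactor(1,1).
Cofactor C_11 = (-1)^(1+1) * minor(1,1) = 4
Entry delta = 6 - 1 = 5
Det delta = 5 * 4 = 20
New det = -16 + 20 = 4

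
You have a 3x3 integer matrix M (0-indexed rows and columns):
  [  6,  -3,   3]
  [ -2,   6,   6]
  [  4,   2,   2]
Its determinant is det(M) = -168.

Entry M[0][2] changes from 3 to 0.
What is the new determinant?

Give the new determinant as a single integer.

det is linear in row 0: changing M[0][2] by delta changes det by delta * cofactor(0,2).
Cofactor C_02 = (-1)^(0+2) * minor(0,2) = -28
Entry delta = 0 - 3 = -3
Det delta = -3 * -28 = 84
New det = -168 + 84 = -84

Answer: -84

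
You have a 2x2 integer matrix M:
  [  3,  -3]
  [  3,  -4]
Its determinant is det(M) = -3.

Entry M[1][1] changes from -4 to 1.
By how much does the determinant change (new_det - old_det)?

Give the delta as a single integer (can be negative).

Cofactor C_11 = 3
Entry delta = 1 - -4 = 5
Det delta = entry_delta * cofactor = 5 * 3 = 15

Answer: 15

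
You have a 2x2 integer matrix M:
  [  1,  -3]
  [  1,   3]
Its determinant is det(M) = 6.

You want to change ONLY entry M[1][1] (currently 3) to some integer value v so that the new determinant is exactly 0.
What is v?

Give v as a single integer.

det is linear in entry M[1][1]: det = old_det + (v - 3) * C_11
Cofactor C_11 = 1
Want det = 0: 6 + (v - 3) * 1 = 0
  (v - 3) = -6 / 1 = -6
  v = 3 + (-6) = -3

Answer: -3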